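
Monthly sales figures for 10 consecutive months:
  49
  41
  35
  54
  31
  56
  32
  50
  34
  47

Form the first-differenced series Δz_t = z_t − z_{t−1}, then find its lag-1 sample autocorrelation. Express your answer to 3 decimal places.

-0.887

First differences Δz: -8, -6, 19, -23, 25, -24, 18, -16, 13
Mean of differences = -0.2222
Numerator Σ(Δz_t−Δz̄)(Δz_{t+1}−Δz̄) = -2607.6049
Denominator Σ(Δz_t−Δz̄)² = 2939.5556
r_1(Δz) = -2607.6049 / 2939.5556 = -0.887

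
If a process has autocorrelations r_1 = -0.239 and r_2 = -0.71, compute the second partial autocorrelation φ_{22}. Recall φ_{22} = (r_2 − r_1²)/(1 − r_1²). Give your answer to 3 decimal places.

φ_{22} = (r_2 − r_1²) / (1 − r_1²)
r_1² = (-0.239)² = 0.057121
Numerator = -0.71 − 0.0571 = -0.7671; denominator = 1 − 0.0571 = 0.9429
φ_{22} = -0.7671 / 0.9429 = -0.814

-0.814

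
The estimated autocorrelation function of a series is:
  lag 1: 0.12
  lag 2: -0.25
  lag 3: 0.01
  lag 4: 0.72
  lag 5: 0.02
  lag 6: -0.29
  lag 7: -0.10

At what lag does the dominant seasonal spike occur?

The largest autocorrelation is r_4 = 0.72; the remaining lags stay at or below 0.12.
The dominant spike at lag 4 indicates a seasonal period of 4.

4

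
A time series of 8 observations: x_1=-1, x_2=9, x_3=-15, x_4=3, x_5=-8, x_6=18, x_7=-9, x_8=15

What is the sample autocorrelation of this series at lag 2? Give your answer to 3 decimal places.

Mean x̄ = (-1 + 9 − 15 + 3 − 8 + 18 − 9 + 15)/8 = 1.5000
Deviations from mean: -2.5000, 7.5000, -16.5000, 1.5000, -9.5000, 16.5000, -10.5000, 13.5000
Numerator Σ_{t=1}^{6}(x_t−x̄)(x_{t+2}−x̄) = 556.5000
Denominator Σ(x_t−x̄)² = 992.0000
r_2 = 556.5000 / 992.0000 = 0.561

0.561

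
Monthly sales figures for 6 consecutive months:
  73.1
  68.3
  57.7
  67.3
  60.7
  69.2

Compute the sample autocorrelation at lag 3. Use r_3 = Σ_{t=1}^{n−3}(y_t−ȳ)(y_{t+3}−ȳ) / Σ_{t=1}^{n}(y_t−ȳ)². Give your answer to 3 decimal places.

Mean ȳ = (73.1 + 68.3 + 57.7 + 67.3 + 60.7 + 69.2)/6 = 66.0500
Deviations from mean: 7.0500, 2.2500, -8.3500, 1.2500, -5.3500, 3.1500
Numerator Σ_{t=1}^{3}(y_t−ȳ)(y_{t+3}−ȳ) = -29.5275
Denominator Σ(y_t−ȳ)² = 164.5950
r_3 = -29.5275 / 164.5950 = -0.179

-0.179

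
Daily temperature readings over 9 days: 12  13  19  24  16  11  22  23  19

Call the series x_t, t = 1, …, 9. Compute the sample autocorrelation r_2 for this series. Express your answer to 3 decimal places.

Mean x̄ = (12 + 13 + 19 + 24 + 16 + 11 + 22 + 23 + 19)/9 = 17.6667
Σ(x_t−x̄)(x_{t+2}−x̄) = (-7.5556) + (-29.5556) + (-2.2222) + (-42.2222) + (-7.2222) + (-35.5556) + (5.7778) = -118.5556
Denominator Σ(x_t−x̄)² = 192.0000
r_2 = -118.5556 / 192.0000 = -0.617

-0.617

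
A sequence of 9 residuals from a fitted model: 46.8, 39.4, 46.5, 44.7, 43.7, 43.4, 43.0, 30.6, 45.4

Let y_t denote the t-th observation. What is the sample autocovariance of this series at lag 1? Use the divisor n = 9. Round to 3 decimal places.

-5.838

Mean ȳ = (46.8 + 39.4 + 46.5 + 44.7 + 43.7 + 43.4 + 43.0 + 30.6 + 45.4)/9 = 42.6111
Σ_{t=1}^{8}(y_t−ȳ)(y_{t+1}−ȳ) = -52.5435
γ_1 = -52.5435 / 9 = -5.838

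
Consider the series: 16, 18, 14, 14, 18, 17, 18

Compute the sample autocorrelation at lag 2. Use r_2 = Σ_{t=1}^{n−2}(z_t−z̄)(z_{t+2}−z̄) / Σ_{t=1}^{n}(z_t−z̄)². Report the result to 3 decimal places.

-0.280

Mean z̄ = (16 + 18 + 14 + 14 + 18 + 17 + 18)/7 = 16.4286
Σ(z_t−z̄)(z_{t+2}−z̄) = (1.0408) + (-3.8163) + (-3.8163) + (-1.3878) + (2.4694) = -5.5102
Denominator Σ(z_t−z̄)² = 19.7143
r_2 = -5.5102 / 19.7143 = -0.280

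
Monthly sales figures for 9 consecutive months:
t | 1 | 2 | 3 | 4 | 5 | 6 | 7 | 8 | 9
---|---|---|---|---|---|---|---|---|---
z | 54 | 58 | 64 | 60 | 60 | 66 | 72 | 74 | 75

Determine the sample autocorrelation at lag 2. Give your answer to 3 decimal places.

Mean z̄ = (54 + 58 + 64 + 60 + 60 + 66 + 72 + 74 + 75)/9 = 64.7778
Σ(z_t−z̄)(z_{t+2}−z̄) = (8.3827) + (32.3827) + (3.7160) + (-5.8395) + (-34.5062) + (11.2716) + (73.8272) = 89.2346
Denominator Σ(z_t−z̄)² = 451.5556
r_2 = 89.2346 / 451.5556 = 0.198

0.198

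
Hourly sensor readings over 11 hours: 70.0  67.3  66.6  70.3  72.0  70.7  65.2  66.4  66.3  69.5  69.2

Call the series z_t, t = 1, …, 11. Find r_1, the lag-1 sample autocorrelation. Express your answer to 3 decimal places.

0.281

Mean z̄ = (70.0 + 67.3 + 66.6 + 70.3 + 72.0 + 70.7 + 65.2 + 66.4 + 66.3 + 69.5 + 69.2)/11 = 68.5000
Numerator Σ_{t=1}^{10}(z_t−z̄)(z_{t+1}−z̄) = 13.8500
Denominator Σ(z_t−z̄)² = 49.2600
r_1 = 13.8500 / 49.2600 = 0.281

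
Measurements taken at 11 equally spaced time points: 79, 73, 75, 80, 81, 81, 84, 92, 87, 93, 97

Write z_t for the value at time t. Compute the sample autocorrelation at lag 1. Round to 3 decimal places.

Mean z̄ = (79 + 73 + 75 + 80 + 81 + 81 + 84 + 92 + 87 + 93 + 97)/11 = 83.8182
Numerator Σ_{t=1}^{10}(z_t−z̄)(z_{t+1}−z̄) = 377.1488
Denominator Σ(z_t−z̄)² = 583.6364
r_1 = 377.1488 / 583.6364 = 0.646

0.646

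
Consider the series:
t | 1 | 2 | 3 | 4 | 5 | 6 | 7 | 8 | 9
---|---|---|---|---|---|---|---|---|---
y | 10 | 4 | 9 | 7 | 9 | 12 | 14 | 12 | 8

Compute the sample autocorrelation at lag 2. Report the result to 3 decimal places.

0.068

Mean ȳ = (10 + 4 + 9 + 7 + 9 + 12 + 14 + 12 + 8)/9 = 9.4444
Σ(y_t−ȳ)(y_{t+2}−ȳ) = (-0.2469) + (13.3086) + (0.1975) + (-6.2469) + (-2.0247) + (6.5309) + (-6.5802) = 4.9383
Denominator Σ(y_t−ȳ)² = 72.2222
r_2 = 4.9383 / 72.2222 = 0.068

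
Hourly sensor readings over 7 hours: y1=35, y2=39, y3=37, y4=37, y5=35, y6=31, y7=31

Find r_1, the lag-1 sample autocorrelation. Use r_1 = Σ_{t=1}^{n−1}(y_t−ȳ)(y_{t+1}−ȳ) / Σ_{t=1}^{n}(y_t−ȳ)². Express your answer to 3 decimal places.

Mean ȳ = (35 + 39 + 37 + 37 + 35 + 31 + 31)/7 = 35.0000
Deviations from mean: 0.0000, 4.0000, 2.0000, 2.0000, 0.0000, -4.0000, -4.0000
Numerator Σ_{t=1}^{6}(y_t−ȳ)(y_{t+1}−ȳ) = 28.0000
Denominator Σ(y_t−ȳ)² = 56.0000
r_1 = 28.0000 / 56.0000 = 0.500

0.500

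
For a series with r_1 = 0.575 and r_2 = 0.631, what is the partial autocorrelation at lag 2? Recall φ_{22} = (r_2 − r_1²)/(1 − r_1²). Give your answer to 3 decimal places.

φ_{22} = (r_2 − r_1²) / (1 − r_1²)
r_1² = (0.575)² = 0.330625
Numerator = 0.631 − 0.3306 = 0.3004; denominator = 1 − 0.3306 = 0.6694
φ_{22} = 0.3004 / 0.6694 = 0.449

0.449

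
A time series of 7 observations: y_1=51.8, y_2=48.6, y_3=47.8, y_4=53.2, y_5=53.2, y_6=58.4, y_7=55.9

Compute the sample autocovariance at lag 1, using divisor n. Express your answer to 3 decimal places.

Mean ȳ = (51.8 + 48.6 + 47.8 + 53.2 + 53.2 + 58.4 + 55.9)/7 = 52.7000
Deviations: -0.9000, -4.1000, -4.9000, 0.5000, 0.5000, 5.7000, 3.2000
Σ_{t=1}^{6}(y_t−ȳ)(y_{t+1}−ȳ) = 42.6700
γ_1 = 42.6700 / 7 = 6.096

6.096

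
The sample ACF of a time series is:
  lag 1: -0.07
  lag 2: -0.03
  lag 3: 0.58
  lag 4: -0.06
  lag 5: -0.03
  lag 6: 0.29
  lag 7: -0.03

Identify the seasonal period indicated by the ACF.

3

The largest autocorrelation is r_3 = 0.58, with a weaker echo at lag 6 (0.29); the remaining lags stay at or below -0.03.
The dominant spike at lag 3 indicates a seasonal period of 3.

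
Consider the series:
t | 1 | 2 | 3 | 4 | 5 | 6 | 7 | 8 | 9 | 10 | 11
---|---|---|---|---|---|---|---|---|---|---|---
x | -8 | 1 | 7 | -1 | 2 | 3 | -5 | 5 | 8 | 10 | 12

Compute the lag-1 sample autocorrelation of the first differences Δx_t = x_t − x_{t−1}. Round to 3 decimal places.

-0.256

First differences Δx: 9, 6, -8, 3, 1, -8, 10, 3, 2, 2
Mean of differences = 2.0000
Numerator Σ(Δx_t−Δx̄)(Δx_{t+1}−Δx̄) = -85.0000
Denominator Σ(Δx_t−Δx̄)² = 332.0000
r_1(Δx) = -85.0000 / 332.0000 = -0.256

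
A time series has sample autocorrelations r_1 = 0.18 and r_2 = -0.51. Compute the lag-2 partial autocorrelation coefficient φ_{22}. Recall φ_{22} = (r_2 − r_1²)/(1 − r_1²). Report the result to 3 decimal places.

φ_{22} = (r_2 − r_1²) / (1 − r_1²)
r_1² = (0.18)² = 0.0324
Numerator = -0.51 − 0.0324 = -0.5424; denominator = 1 − 0.0324 = 0.9676
φ_{22} = -0.5424 / 0.9676 = -0.561

-0.561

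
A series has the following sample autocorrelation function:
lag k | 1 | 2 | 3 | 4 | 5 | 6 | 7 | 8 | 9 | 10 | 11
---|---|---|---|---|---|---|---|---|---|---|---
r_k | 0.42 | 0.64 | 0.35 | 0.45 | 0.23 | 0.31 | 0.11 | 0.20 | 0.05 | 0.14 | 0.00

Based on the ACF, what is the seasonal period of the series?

2

The largest autocorrelation is r_2 = 0.64, with a weaker echo at lag 4 (0.45); the remaining lags stay at or below 0.42.
The dominant spike at lag 2 indicates a seasonal period of 2.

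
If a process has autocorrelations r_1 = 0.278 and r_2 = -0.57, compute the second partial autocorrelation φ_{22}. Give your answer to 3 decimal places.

-0.701

φ_{22} = (r_2 − r_1²) / (1 − r_1²)
r_1² = (0.278)² = 0.077284
Numerator = -0.57 − 0.0773 = -0.6473; denominator = 1 − 0.0773 = 0.9227
φ_{22} = -0.6473 / 0.9227 = -0.701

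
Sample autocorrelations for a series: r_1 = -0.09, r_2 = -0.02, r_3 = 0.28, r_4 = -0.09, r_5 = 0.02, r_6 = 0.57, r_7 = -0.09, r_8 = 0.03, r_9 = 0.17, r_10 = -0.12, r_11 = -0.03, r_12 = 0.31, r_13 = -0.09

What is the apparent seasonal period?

6

The largest autocorrelation is r_6 = 0.57, with a weaker echo at lag 12 (0.31); the remaining lags stay at or below 0.28.
The dominant spike at lag 6 indicates a seasonal period of 6.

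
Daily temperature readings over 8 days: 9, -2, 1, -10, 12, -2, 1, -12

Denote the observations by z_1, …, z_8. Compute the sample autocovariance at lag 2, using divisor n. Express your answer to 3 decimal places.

Mean z̄ = (9 − 2 + 1 − 10 + 12 − 2 + 1 − 12)/8 = -0.3750
Σ_{t=1}^{6}(z_t−z̄)(z_{t+2}−z̄) = 97.0938
γ_2 = 97.0938 / 8 = 12.137

12.137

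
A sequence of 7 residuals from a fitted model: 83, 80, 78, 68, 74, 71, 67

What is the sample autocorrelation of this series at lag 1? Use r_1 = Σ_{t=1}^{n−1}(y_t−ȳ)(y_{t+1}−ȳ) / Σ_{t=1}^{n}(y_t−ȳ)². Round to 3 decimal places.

0.330

Mean ȳ = (83 + 80 + 78 + 68 + 74 + 71 + 67)/7 = 74.4286
Deviations from mean: 8.5714, 5.5714, 3.5714, -6.4286, -0.4286, -3.4286, -7.4286
Σ(y_t−ȳ)(y_{t+1}−ȳ) = (47.7551) + (19.8980) + (-22.9592) + (2.7551) + (1.4694) + (25.4694) = 74.3878
Denominator Σ(y_t−ȳ)² = 225.7143
r_1 = 74.3878 / 225.7143 = 0.330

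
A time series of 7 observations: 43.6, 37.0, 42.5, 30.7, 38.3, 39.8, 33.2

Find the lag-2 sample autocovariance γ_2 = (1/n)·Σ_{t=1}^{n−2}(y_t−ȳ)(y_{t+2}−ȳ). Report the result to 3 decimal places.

2.702

Mean ȳ = (43.6 + 37.0 + 42.5 + 30.7 + 38.3 + 39.8 + 33.2)/7 = 37.8714
Σ_{t=1}^{5}(y_t−ȳ)(y_{t+2}−ȳ) = 18.9155
γ_2 = 18.9155 / 7 = 2.702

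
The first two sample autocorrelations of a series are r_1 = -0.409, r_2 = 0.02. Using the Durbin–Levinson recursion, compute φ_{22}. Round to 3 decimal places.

φ_{22} = (r_2 − r_1²) / (1 − r_1²)
r_1² = (-0.409)² = 0.167281
Numerator = 0.02 − 0.1673 = -0.1473; denominator = 1 − 0.1673 = 0.8327
φ_{22} = -0.1473 / 0.8327 = -0.177

-0.177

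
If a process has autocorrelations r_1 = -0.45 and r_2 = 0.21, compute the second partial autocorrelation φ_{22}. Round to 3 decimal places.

0.009

φ_{22} = (r_2 − r_1²) / (1 − r_1²)
r_1² = (-0.45)² = 0.2025
Numerator = 0.21 − 0.2025 = 0.0075; denominator = 1 − 0.2025 = 0.7975
φ_{22} = 0.0075 / 0.7975 = 0.009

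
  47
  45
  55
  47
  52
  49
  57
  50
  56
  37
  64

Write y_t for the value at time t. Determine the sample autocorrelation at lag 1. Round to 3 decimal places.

Mean ȳ = (47 + 45 + 55 + 47 + 52 + 49 + 57 + 50 + 56 + 37 + 64)/11 = 50.8182
Numerator Σ_{t=1}^{10}(y_t−ȳ)(y_{t+1}−ȳ) = -299.0331
Denominator Σ(y_t−ȳ)² = 515.6364
r_1 = -299.0331 / 515.6364 = -0.580

-0.580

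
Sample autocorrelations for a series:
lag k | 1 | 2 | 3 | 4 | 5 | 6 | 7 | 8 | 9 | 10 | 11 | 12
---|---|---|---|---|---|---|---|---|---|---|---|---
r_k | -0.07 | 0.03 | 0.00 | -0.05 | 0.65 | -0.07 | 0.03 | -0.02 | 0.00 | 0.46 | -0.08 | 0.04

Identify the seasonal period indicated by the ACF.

The largest autocorrelation is r_5 = 0.65, with a weaker echo at lag 10 (0.46); the remaining lags stay at or below 0.04.
The dominant spike at lag 5 indicates a seasonal period of 5.

5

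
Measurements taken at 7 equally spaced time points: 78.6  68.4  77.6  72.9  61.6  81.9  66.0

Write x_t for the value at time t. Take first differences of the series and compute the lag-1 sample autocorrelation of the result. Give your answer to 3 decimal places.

-0.627

First differences Δx: -10.2, 9.2, -4.7, -11.3, 20.3, -15.9
Mean of differences = -2.1000
Numerator Σ(Δx_t−Δx̄)(Δx_{t+1}−Δx̄) = -612.1900
Denominator Σ(Δx_t−Δx̄)² = 976.9000
r_1(Δx) = -612.1900 / 976.9000 = -0.627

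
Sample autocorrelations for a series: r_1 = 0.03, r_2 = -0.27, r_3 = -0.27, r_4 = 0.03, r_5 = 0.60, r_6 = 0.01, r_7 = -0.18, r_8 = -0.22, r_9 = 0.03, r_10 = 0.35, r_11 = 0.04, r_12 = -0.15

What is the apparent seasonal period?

5

The largest autocorrelation is r_5 = 0.60, with a weaker echo at lag 10 (0.35); the remaining lags stay at or below 0.04.
The dominant spike at lag 5 indicates a seasonal period of 5.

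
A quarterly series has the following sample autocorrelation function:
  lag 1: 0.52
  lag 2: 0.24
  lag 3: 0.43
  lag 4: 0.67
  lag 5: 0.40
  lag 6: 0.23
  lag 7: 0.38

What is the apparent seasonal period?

4

The largest autocorrelation is r_4 = 0.67; the remaining lags stay at or below 0.52. The elevated value at lag 1 (0.52), dropping to 0.24 at lag 2, reflects decaying short-term dependence rather than seasonality.
The dominant spike at lag 4 indicates a seasonal period of 4.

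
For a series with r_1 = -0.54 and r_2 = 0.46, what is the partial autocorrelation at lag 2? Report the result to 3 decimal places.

φ_{22} = (r_2 − r_1²) / (1 − r_1²)
r_1² = (-0.54)² = 0.2916
Numerator = 0.46 − 0.2916 = 0.1684; denominator = 1 − 0.2916 = 0.7084
φ_{22} = 0.1684 / 0.7084 = 0.238

0.238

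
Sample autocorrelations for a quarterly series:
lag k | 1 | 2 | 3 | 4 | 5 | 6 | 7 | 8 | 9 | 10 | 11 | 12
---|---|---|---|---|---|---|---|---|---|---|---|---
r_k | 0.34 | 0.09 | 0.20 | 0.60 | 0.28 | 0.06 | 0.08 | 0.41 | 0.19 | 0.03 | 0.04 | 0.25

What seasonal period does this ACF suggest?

The largest autocorrelation is r_4 = 0.60, with a weaker echo at lag 8 (0.41); the remaining lags stay at or below 0.34. The elevated value at lag 1 (0.34), dropping to 0.09 at lag 2, reflects decaying short-term dependence rather than seasonality.
The dominant spike at lag 4 indicates a seasonal period of 4.

4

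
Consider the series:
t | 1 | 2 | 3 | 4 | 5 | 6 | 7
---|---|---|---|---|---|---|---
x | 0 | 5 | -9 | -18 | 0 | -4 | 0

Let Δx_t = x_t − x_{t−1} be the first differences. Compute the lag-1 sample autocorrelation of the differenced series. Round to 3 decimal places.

First differences Δx: 5, -14, -9, 18, -4, 4
Mean of differences = 0.0000
Numerator Σ(Δx_t−Δx̄)(Δx_{t+1}−Δx̄) = -194.0000
Denominator Σ(Δx_t−Δx̄)² = 658.0000
r_1(Δx) = -194.0000 / 658.0000 = -0.295

-0.295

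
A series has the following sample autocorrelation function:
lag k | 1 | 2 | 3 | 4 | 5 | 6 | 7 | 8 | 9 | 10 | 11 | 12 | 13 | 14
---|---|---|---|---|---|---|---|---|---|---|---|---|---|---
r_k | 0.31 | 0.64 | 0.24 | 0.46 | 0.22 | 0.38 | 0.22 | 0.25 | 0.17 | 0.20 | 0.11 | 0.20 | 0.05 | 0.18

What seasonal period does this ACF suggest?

2

The largest autocorrelation is r_2 = 0.64, with weaker echoes at lags 4 (0.46) and 6 (0.38); the remaining lags stay at or below 0.31.
The dominant spike at lag 2 indicates a seasonal period of 2.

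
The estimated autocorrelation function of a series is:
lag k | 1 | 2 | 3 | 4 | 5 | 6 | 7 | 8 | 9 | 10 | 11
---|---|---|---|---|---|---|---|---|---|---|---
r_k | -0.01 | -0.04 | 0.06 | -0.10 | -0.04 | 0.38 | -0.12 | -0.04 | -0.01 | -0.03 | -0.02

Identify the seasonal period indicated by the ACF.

6

The largest autocorrelation is r_6 = 0.38; the remaining lags stay at or below 0.06.
The dominant spike at lag 6 indicates a seasonal period of 6.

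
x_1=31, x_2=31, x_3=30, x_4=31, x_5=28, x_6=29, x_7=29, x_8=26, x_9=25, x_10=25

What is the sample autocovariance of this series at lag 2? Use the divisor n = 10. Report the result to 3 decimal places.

Mean x̄ = (31 + 31 + 30 + 31 + 28 + 29 + 29 + 26 + 25 + 25)/10 = 28.5000
Σ_{t=1}^{8}(x_t−x̄)(x_{t+2}−x̄) = 16.0000
γ_2 = 16.0000 / 10 = 1.600

1.600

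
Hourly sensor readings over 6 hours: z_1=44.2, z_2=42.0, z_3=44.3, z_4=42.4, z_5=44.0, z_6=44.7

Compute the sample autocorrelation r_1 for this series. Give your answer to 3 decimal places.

Mean z̄ = (44.2 + 42.0 + 44.3 + 42.4 + 44.0 + 44.7)/6 = 43.6000
Deviations from mean: 0.6000, -1.6000, 0.7000, -1.2000, 0.4000, 1.1000
Numerator Σ_{t=1}^{5}(z_t−z̄)(z_{t+1}−z̄) = -2.9600
Denominator Σ(z_t−z̄)² = 6.2200
r_1 = -2.9600 / 6.2200 = -0.476

-0.476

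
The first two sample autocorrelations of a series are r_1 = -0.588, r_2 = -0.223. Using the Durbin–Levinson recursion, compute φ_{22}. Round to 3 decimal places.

φ_{22} = (r_2 − r_1²) / (1 − r_1²)
r_1² = (-0.588)² = 0.345744
Numerator = -0.223 − 0.3457 = -0.5687; denominator = 1 − 0.3457 = 0.6543
φ_{22} = -0.5687 / 0.6543 = -0.869

-0.869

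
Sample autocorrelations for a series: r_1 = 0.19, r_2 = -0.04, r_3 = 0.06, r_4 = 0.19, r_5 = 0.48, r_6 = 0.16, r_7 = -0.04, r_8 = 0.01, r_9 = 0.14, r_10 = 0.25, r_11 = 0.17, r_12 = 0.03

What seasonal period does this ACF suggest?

5

The largest autocorrelation is r_5 = 0.48, with a weaker echo at lag 10 (0.25); the remaining lags stay at or below 0.19.
The dominant spike at lag 5 indicates a seasonal period of 5.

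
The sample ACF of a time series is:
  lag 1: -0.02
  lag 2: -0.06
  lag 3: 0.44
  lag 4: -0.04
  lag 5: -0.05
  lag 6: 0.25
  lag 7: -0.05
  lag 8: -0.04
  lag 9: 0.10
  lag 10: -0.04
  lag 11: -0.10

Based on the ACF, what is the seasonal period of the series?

3

The largest autocorrelation is r_3 = 0.44, with a weaker echo at lag 6 (0.25); the remaining lags stay at or below 0.10.
The dominant spike at lag 3 indicates a seasonal period of 3.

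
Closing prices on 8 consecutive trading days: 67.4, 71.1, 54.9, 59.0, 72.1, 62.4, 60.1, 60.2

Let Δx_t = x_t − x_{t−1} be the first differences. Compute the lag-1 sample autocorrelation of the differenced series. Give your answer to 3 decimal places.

First differences Δx: 3.7, -16.2, 4.1, 13.1, -9.7, -2.3, 0.1
Mean of differences = -1.0286
Numerator Σ(Δx_t−Δx̄)(Δx_{t+1}−Δx̄) = -190.0122
Denominator Σ(Δx_t−Δx̄)² = 556.5343
r_1(Δx) = -190.0122 / 556.5343 = -0.341

-0.341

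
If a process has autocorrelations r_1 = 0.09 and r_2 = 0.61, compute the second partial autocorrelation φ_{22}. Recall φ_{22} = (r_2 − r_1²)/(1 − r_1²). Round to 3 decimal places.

0.607

φ_{22} = (r_2 − r_1²) / (1 − r_1²)
r_1² = (0.09)² = 0.0081
Numerator = 0.61 − 0.0081 = 0.6019; denominator = 1 − 0.0081 = 0.9919
φ_{22} = 0.6019 / 0.9919 = 0.607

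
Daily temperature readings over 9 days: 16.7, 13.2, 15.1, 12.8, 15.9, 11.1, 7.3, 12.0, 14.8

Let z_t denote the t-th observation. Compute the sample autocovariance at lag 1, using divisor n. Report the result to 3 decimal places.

Mean z̄ = (16.7 + 13.2 + 15.1 + 12.8 + 15.9 + 11.1 + 7.3 + 12.0 + 14.8)/9 = 13.2111
Σ_{t=1}^{8}(z_t−z̄)(z_{t+1}−z̄) = 10.0954
γ_1 = 10.0954 / 9 = 1.122

1.122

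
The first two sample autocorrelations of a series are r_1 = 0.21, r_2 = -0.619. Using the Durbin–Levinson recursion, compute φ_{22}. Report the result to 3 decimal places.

-0.694

φ_{22} = (r_2 − r_1²) / (1 − r_1²)
r_1² = (0.21)² = 0.0441
Numerator = -0.619 − 0.0441 = -0.6631; denominator = 1 − 0.0441 = 0.9559
φ_{22} = -0.6631 / 0.9559 = -0.694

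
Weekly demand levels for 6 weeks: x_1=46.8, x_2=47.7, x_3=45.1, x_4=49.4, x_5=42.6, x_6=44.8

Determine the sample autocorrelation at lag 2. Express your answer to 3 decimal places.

0.134

Mean x̄ = (46.8 + 47.7 + 45.1 + 49.4 + 42.6 + 44.8)/6 = 46.0667
Deviations from mean: 0.7333, 1.6333, -0.9667, 3.3333, -3.4667, -1.2667
Σ(x_t−x̄)(x_{t+2}−x̄) = (-0.7089) + (5.4444) + (3.3511) + (-4.2222) = 3.8644
Denominator Σ(x_t−x̄)² = 28.8733
r_2 = 3.8644 / 28.8733 = 0.134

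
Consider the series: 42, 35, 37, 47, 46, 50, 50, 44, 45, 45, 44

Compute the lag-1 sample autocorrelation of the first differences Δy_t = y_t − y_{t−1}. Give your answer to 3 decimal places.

First differences Δy: -7, 2, 10, -1, 4, 0, -6, 1, 0, -1
Mean of differences = 0.2000
Numerator Σ(Δy_t−Δȳ)(Δy_{t+1}−Δȳ) = -16.0400
Denominator Σ(Δy_t−Δȳ)² = 207.6000
r_1(Δy) = -16.0400 / 207.6000 = -0.077

-0.077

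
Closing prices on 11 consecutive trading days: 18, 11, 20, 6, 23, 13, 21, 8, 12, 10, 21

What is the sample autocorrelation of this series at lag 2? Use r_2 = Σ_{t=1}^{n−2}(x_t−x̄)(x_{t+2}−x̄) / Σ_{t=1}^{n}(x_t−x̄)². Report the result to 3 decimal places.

0.480

Mean x̄ = (18 + 11 + 20 + 6 + 23 + 13 + 21 + 8 + 12 + 10 + 21)/11 = 14.8182
Numerator Σ_{t=1}^{9}(x_t−x̄)(x_{t+2}−x̄) = 169.5702
Denominator Σ(x_t−x̄)² = 353.6364
r_2 = 169.5702 / 353.6364 = 0.480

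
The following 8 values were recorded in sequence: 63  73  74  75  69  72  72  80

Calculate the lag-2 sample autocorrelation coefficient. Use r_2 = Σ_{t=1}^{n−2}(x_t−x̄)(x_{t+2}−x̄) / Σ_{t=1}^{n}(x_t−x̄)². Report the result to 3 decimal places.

-0.129

Mean x̄ = (63 + 73 + 74 + 75 + 69 + 72 + 72 + 80)/8 = 72.2500
Σ(x_t−x̄)(x_{t+2}−x̄) = (-16.1875) + (2.0625) + (-5.6875) + (-0.6875) + (0.8125) + (-1.9375) = -21.6250
Denominator Σ(x_t−x̄)² = 167.5000
r_2 = -21.6250 / 167.5000 = -0.129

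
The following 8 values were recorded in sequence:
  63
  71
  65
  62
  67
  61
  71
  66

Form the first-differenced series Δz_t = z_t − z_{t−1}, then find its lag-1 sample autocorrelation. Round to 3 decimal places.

-0.630

First differences Δz: 8, -6, -3, 5, -6, 10, -5
Mean of differences = 0.4286
Numerator Σ(Δz_t−Δz̄)(Δz_{t+1}−Δz̄) = -185.1837
Denominator Σ(Δz_t−Δz̄)² = 293.7143
r_1(Δz) = -185.1837 / 293.7143 = -0.630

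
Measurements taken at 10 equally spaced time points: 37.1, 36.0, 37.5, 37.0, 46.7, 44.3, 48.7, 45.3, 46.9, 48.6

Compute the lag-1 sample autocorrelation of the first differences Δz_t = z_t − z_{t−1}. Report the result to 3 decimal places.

First differences Δz: -1.1, 1.5, -0.5, 9.7, -2.4, 4.4, -3.4, 1.6, 1.7
Mean of differences = 1.2778
Numerator Σ(Δz_t−Δz̄)(Δz_{t+1}−Δz̄) = -74.3305
Denominator Σ(Δz_t−Δz̄)² = 125.2356
r_1(Δz) = -74.3305 / 125.2356 = -0.594

-0.594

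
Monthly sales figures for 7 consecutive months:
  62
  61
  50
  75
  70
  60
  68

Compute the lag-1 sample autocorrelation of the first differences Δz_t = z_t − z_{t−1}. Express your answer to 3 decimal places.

-0.451

First differences Δz: -1, -11, 25, -5, -10, 8
Mean of differences = 1.0000
Numerator Σ(Δz_t−Δz̄)(Δz_{t+1}−Δz̄) = -419.0000
Denominator Σ(Δz_t−Δz̄)² = 930.0000
r_1(Δz) = -419.0000 / 930.0000 = -0.451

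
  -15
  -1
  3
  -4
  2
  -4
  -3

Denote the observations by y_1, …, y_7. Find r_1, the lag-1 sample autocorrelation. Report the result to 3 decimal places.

Mean ȳ = (-15 − 1 + 3 − 4 + 2 − 4 − 3)/7 = -3.1429
Deviations from mean: -11.8571, 2.1429, 6.1429, -0.8571, 5.1429, -0.8571, 0.1429
Numerator Σ_{t=1}^{6}(y_t−ȳ)(y_{t+1}−ȳ) = -26.4490
Denominator Σ(y_t−ȳ)² = 210.8571
r_1 = -26.4490 / 210.8571 = -0.125

-0.125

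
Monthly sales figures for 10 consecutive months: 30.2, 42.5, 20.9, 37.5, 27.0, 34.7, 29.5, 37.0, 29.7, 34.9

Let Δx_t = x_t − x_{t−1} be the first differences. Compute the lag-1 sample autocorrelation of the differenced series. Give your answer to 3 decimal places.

First differences Δx: 12.3, -21.6, 16.6, -10.5, 7.7, -5.2, 7.5, -7.3, 5.2
Mean of differences = 0.5222
Numerator Σ(Δx_t−Δx̄)(Δx_{t+1}−Δx̄) = -1044.7283
Denominator Σ(Δx_t−Δx̄)² = 1224.1156
r_1(Δx) = -1044.7283 / 1224.1156 = -0.853

-0.853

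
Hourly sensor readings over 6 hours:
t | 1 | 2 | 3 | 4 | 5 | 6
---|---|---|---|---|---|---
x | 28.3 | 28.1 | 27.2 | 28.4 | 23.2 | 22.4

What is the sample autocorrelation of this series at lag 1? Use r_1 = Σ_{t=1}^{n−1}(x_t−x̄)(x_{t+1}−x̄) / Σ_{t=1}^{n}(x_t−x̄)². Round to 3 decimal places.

Mean x̄ = (28.3 + 28.1 + 27.2 + 28.4 + 23.2 + 22.4)/6 = 26.2667
Numerator Σ_{t=1}^{5}(x_t−x̄)(x_{t+1}−x̄) = 12.7456
Denominator Σ(x_t−x̄)² = 37.2733
r_1 = 12.7456 / 37.2733 = 0.342

0.342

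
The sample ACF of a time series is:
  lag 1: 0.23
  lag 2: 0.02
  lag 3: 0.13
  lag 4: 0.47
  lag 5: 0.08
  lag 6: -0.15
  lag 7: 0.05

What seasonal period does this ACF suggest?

4

The largest autocorrelation is r_4 = 0.47; the remaining lags stay at or below 0.23. The elevated value at lag 1 (0.23), dropping to 0.02 at lag 2, reflects decaying short-term dependence rather than seasonality.
The dominant spike at lag 4 indicates a seasonal period of 4.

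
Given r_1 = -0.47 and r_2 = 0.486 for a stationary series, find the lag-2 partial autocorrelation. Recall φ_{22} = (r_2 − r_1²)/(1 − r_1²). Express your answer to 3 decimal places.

φ_{22} = (r_2 − r_1²) / (1 − r_1²)
r_1² = (-0.47)² = 0.2209
Numerator = 0.486 − 0.2209 = 0.2651; denominator = 1 − 0.2209 = 0.7791
φ_{22} = 0.2651 / 0.7791 = 0.340

0.340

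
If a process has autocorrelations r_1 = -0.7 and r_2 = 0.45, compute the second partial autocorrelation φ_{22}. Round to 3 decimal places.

-0.078

φ_{22} = (r_2 − r_1²) / (1 − r_1²)
r_1² = (-0.7)² = 0.49
Numerator = 0.45 − 0.4900 = -0.0400; denominator = 1 − 0.4900 = 0.5100
φ_{22} = -0.0400 / 0.5100 = -0.078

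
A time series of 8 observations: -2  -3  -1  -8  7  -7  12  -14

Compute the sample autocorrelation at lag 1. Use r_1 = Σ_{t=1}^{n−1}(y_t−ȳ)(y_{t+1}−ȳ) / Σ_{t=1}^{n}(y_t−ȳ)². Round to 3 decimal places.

Mean ȳ = (-2 − 3 − 1 − 8 + 7 − 7 + 12 − 14)/8 = -2.0000
Numerator Σ_{t=1}^{7}(y_t−ȳ)(y_{t+1}−ȳ) = -344.0000
Denominator Σ(y_t−ȳ)² = 484.0000
r_1 = -344.0000 / 484.0000 = -0.711

-0.711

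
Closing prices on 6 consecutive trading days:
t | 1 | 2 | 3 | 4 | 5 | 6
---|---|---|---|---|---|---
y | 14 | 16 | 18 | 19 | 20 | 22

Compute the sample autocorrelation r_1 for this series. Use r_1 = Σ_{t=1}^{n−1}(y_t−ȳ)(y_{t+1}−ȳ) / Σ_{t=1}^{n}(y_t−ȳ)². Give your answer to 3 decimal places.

0.436

Mean ȳ = (14 + 16 + 18 + 19 + 20 + 22)/6 = 18.1667
Deviations from mean: -4.1667, -2.1667, -0.1667, 0.8333, 1.8333, 3.8333
Numerator Σ_{t=1}^{5}(y_t−ȳ)(y_{t+1}−ȳ) = 17.8056
Denominator Σ(y_t−ȳ)² = 40.8333
r_1 = 17.8056 / 40.8333 = 0.436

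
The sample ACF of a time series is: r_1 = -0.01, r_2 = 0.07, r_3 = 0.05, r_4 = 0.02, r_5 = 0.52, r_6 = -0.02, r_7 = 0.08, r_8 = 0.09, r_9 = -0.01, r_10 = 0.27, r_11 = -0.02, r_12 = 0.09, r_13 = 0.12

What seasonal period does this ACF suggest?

5

The largest autocorrelation is r_5 = 0.52, with a weaker echo at lag 10 (0.27); the remaining lags stay at or below 0.12.
The dominant spike at lag 5 indicates a seasonal period of 5.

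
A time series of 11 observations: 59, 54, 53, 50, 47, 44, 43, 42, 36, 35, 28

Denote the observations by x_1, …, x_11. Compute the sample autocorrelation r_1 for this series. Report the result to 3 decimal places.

Mean x̄ = (59 + 54 + 53 + 50 + 47 + 44 + 43 + 42 + 36 + 35 + 28)/11 = 44.6364
Numerator Σ_{t=1}^{10}(x_t−x̄)(x_{t+1}−x̄) = 540.5041
Denominator Σ(x_t−x̄)² = 852.5455
r_1 = 540.5041 / 852.5455 = 0.634

0.634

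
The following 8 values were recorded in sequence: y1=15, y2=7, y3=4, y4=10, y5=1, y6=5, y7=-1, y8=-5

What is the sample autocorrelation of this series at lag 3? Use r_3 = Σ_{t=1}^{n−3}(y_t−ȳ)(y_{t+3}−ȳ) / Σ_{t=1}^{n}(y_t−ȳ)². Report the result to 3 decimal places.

Mean ȳ = (15 + 7 + 4 + 10 + 1 + 5 − 1 − 5)/8 = 4.5000
Σ(y_t−ȳ)(y_{t+3}−ȳ) = (57.7500) + (-8.7500) + (-0.2500) + (-30.2500) + (33.2500) = 51.7500
Denominator Σ(y_t−ȳ)² = 280.0000
r_3 = 51.7500 / 280.0000 = 0.185

0.185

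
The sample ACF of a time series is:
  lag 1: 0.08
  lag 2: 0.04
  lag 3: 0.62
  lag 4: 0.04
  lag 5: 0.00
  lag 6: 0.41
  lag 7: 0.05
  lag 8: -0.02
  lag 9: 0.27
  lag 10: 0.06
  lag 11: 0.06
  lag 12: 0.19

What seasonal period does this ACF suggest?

The largest autocorrelation is r_3 = 0.62, with weaker echoes at lags 6 (0.41), 9 (0.27) and 12 (0.19); the remaining lags stay at or below 0.08.
The dominant spike at lag 3 indicates a seasonal period of 3.

3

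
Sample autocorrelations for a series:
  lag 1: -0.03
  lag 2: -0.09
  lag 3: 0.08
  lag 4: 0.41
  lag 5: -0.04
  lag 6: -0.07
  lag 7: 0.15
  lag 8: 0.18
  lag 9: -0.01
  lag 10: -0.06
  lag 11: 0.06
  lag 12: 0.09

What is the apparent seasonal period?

The largest autocorrelation is r_4 = 0.41, with a weaker echo at lag 8 (0.18); the remaining lags stay at or below 0.15.
The dominant spike at lag 4 indicates a seasonal period of 4.

4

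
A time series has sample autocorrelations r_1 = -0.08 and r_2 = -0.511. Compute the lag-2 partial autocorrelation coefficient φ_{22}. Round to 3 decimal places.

φ_{22} = (r_2 − r_1²) / (1 − r_1²)
r_1² = (-0.08)² = 0.0064
Numerator = -0.511 − 0.0064 = -0.5174; denominator = 1 − 0.0064 = 0.9936
φ_{22} = -0.5174 / 0.9936 = -0.521

-0.521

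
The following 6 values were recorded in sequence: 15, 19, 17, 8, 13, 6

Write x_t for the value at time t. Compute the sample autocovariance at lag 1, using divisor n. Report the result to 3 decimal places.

Mean x̄ = (15 + 19 + 17 + 8 + 13 + 6)/6 = 13.0000
Deviations: 2.0000, 6.0000, 4.0000, -5.0000, 0.0000, -7.0000
Σ_{t=1}^{5}(x_t−x̄)(x_{t+1}−x̄) = 16.0000
γ_1 = 16.0000 / 6 = 2.667

2.667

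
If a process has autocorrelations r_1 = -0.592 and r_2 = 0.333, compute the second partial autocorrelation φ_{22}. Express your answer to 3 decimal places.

φ_{22} = (r_2 − r_1²) / (1 − r_1²)
r_1² = (-0.592)² = 0.350464
Numerator = 0.333 − 0.3505 = -0.0175; denominator = 1 − 0.3505 = 0.6495
φ_{22} = -0.0175 / 0.6495 = -0.027

-0.027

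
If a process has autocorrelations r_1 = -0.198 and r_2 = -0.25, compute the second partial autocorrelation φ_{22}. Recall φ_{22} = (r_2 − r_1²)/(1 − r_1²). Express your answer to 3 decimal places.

φ_{22} = (r_2 − r_1²) / (1 − r_1²)
r_1² = (-0.198)² = 0.039204
Numerator = -0.25 − 0.0392 = -0.2892; denominator = 1 − 0.0392 = 0.9608
φ_{22} = -0.2892 / 0.9608 = -0.301

-0.301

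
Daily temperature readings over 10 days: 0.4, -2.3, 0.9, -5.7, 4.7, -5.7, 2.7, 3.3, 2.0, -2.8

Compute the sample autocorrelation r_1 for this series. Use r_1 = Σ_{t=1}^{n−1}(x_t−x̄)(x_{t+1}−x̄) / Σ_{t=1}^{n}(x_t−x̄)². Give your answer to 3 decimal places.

Mean x̄ = (0.4 − 2.3 + 0.9 − 5.7 + 4.7 − 5.7 + 2.7 + 3.3 + 2.0 − 2.8)/10 = -0.2500
Numerator Σ_{t=1}^{9}(x_t−x̄)(x_{t+1}−x̄) = -67.2675
Denominator Σ(x_t−x̄)² = 122.7250
r_1 = -67.2675 / 122.7250 = -0.548

-0.548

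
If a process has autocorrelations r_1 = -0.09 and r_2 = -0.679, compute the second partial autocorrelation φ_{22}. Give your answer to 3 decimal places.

-0.693

φ_{22} = (r_2 − r_1²) / (1 − r_1²)
r_1² = (-0.09)² = 0.0081
Numerator = -0.679 − 0.0081 = -0.6871; denominator = 1 − 0.0081 = 0.9919
φ_{22} = -0.6871 / 0.9919 = -0.693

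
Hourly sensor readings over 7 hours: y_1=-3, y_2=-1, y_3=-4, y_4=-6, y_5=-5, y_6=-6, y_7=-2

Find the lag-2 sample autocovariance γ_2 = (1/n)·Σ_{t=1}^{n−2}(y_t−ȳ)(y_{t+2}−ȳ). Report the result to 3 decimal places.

Mean ȳ = (-3 − 1 − 4 − 6 − 5 − 6 − 2)/7 = -3.8571
Σ_{t=1}^{5}(y_t−ȳ)(y_{t+2}−ȳ) = -3.6122
γ_2 = -3.6122 / 7 = -0.516

-0.516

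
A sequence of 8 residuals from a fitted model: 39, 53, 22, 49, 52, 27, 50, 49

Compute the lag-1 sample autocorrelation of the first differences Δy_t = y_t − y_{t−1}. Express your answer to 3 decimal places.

-0.613

First differences Δy: 14, -31, 27, 3, -25, 23, -1
Mean of differences = 1.4286
Numerator Σ(Δy_t−Δȳ)(Δy_{t+1}−Δȳ) = -1860.7551
Denominator Σ(Δy_t−Δȳ)² = 3035.7143
r_1(Δy) = -1860.7551 / 3035.7143 = -0.613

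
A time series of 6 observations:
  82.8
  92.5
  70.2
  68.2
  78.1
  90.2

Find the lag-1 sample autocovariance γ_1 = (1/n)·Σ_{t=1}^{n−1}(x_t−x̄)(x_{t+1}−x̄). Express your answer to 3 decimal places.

5.789

Mean x̄ = (82.8 + 92.5 + 70.2 + 68.2 + 78.1 + 90.2)/6 = 80.3333
Deviations: 2.4667, 12.1667, -10.1333, -12.1333, -2.2333, 9.8667
Σ_{t=1}^{5}(x_t−x̄)(x_{t+1}−x̄) = 34.7356
γ_1 = 34.7356 / 6 = 5.789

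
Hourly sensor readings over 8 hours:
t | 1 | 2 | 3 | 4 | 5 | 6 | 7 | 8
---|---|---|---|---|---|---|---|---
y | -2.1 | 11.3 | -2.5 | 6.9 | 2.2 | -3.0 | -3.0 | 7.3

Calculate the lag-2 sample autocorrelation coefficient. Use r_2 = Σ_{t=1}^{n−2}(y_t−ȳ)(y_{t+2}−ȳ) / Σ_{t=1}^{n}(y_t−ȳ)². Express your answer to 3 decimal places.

0.052

Mean ȳ = (-2.1 + 11.3 − 2.5 + 6.9 + 2.2 − 3.0 − 3.0 + 7.3)/8 = 2.1375
Deviations from mean: -4.2375, 9.1625, -4.6375, 4.7625, 0.0625, -5.1375, -5.1375, 5.1625
Numerator Σ_{t=1}^{6}(y_t−ȳ)(y_{t+2}−ȳ) = 11.6872
Denominator Σ(y_t−ȳ)² = 225.5388
r_2 = 11.6872 / 225.5388 = 0.052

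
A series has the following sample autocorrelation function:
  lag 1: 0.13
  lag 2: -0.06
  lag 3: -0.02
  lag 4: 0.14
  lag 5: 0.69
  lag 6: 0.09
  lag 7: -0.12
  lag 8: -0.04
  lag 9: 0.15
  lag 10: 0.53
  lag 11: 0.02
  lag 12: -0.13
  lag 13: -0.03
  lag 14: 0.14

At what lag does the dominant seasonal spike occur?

5

The largest autocorrelation is r_5 = 0.69, with a weaker echo at lag 10 (0.53); the remaining lags stay at or below 0.15.
The dominant spike at lag 5 indicates a seasonal period of 5.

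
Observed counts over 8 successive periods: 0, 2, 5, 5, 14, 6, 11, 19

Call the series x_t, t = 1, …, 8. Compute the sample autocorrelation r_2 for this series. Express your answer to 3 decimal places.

Mean x̄ = (0 + 2 + 5 + 5 + 14 + 6 + 11 + 19)/8 = 7.7500
Deviations from mean: -7.7500, -5.7500, -2.7500, -2.7500, 6.2500, -1.7500, 3.2500, 11.2500
Σ(x_t−x̄)(x_{t+2}−x̄) = (21.3125) + (15.8125) + (-17.1875) + (4.8125) + (20.3125) + (-19.6875) = 25.3750
Denominator Σ(x_t−x̄)² = 287.5000
r_2 = 25.3750 / 287.5000 = 0.088

0.088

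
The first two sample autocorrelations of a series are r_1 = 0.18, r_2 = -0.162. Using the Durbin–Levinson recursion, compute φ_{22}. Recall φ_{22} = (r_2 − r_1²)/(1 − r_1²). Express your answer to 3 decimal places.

φ_{22} = (r_2 − r_1²) / (1 − r_1²)
r_1² = (0.18)² = 0.0324
Numerator = -0.162 − 0.0324 = -0.1944; denominator = 1 − 0.0324 = 0.9676
φ_{22} = -0.1944 / 0.9676 = -0.201

-0.201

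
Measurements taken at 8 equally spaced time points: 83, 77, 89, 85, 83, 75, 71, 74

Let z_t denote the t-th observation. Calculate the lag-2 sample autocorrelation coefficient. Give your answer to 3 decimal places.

0.077

Mean z̄ = (83 + 77 + 89 + 85 + 83 + 75 + 71 + 74)/8 = 79.6250
Deviations from mean: 3.3750, -2.6250, 9.3750, 5.3750, 3.3750, -4.6250, -8.6250, -5.6250
Numerator Σ_{t=1}^{6}(z_t−z̄)(z_{t+2}−z̄) = 21.2188
Denominator Σ(z_t−z̄)² = 273.8750
r_2 = 21.2188 / 273.8750 = 0.077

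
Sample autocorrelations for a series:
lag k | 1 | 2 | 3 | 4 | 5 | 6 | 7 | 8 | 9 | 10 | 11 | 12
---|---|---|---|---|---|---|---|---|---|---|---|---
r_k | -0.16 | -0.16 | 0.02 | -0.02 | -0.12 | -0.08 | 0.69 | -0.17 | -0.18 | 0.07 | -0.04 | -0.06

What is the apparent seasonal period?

The largest autocorrelation is r_7 = 0.69; the remaining lags stay at or below 0.07.
The dominant spike at lag 7 indicates a seasonal period of 7.

7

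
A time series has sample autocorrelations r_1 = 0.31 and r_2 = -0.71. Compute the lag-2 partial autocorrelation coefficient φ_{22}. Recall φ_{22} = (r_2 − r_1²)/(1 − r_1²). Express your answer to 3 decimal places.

φ_{22} = (r_2 − r_1²) / (1 − r_1²)
r_1² = (0.31)² = 0.0961
Numerator = -0.71 − 0.0961 = -0.8061; denominator = 1 − 0.0961 = 0.9039
φ_{22} = -0.8061 / 0.9039 = -0.892

-0.892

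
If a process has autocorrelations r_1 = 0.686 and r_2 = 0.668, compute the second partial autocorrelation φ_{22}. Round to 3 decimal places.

φ_{22} = (r_2 − r_1²) / (1 − r_1²)
r_1² = (0.686)² = 0.470596
Numerator = 0.668 − 0.4706 = 0.1974; denominator = 1 − 0.4706 = 0.5294
φ_{22} = 0.1974 / 0.5294 = 0.373

0.373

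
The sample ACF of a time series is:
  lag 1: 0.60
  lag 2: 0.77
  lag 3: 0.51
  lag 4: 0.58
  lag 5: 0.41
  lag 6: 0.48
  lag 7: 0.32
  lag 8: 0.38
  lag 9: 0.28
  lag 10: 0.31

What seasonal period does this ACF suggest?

The largest autocorrelation is r_2 = 0.77; the remaining lags stay at or below 0.60.
The dominant spike at lag 2 indicates a seasonal period of 2.

2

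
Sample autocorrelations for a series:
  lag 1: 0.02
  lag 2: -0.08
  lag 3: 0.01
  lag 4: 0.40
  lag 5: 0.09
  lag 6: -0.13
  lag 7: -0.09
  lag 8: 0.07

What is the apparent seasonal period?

The largest autocorrelation is r_4 = 0.40; the remaining lags stay at or below 0.09.
The dominant spike at lag 4 indicates a seasonal period of 4.

4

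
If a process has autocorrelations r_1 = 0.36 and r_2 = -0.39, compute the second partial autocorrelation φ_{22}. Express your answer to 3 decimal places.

φ_{22} = (r_2 − r_1²) / (1 − r_1²)
r_1² = (0.36)² = 0.1296
Numerator = -0.39 − 0.1296 = -0.5196; denominator = 1 − 0.1296 = 0.8704
φ_{22} = -0.5196 / 0.8704 = -0.597

-0.597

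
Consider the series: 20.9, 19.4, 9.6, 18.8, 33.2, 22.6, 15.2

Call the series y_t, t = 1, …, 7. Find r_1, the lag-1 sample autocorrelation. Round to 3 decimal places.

Mean ȳ = (20.9 + 19.4 + 9.6 + 18.8 + 33.2 + 22.6 + 15.2)/7 = 19.9571
Deviations from mean: 0.9429, -0.5571, -10.3571, -1.1571, 13.2429, 2.6429, -4.7571
Σ(y_t−ȳ)(y_{t+1}−ȳ) = (-0.5253) + (5.7704) + (11.9847) + (-15.3239) + (34.9990) + (-12.5724) = 24.3324
Denominator Σ(y_t−ȳ)² = 314.7971
r_1 = 24.3324 / 314.7971 = 0.077

0.077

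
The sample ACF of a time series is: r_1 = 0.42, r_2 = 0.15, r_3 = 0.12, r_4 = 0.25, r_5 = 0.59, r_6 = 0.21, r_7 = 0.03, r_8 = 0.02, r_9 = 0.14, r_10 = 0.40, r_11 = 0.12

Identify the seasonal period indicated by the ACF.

5

The largest autocorrelation is r_5 = 0.59; the remaining lags stay at or below 0.42. The elevated value at lag 1 (0.42), dropping to 0.15 at lag 2, reflects decaying short-term dependence rather than seasonality.
The dominant spike at lag 5 indicates a seasonal period of 5.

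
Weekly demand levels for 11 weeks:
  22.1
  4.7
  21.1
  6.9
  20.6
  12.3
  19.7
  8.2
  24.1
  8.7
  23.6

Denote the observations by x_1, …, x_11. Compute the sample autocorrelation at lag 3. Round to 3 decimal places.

-0.568

Mean x̄ = (22.1 + 4.7 + 21.1 + 6.9 + 20.6 + 12.3 + 19.7 + 8.2 + 24.1 + 8.7 + 23.6)/11 = 15.6364
Numerator Σ_{t=1}^{8}(x_t−x̄)(x_{t+3}−x̄) = -317.0394
Denominator Σ(x_t−x̄)² = 558.3055
r_3 = -317.0394 / 558.3055 = -0.568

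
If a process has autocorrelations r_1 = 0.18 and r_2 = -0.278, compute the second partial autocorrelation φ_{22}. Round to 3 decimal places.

-0.321

φ_{22} = (r_2 − r_1²) / (1 − r_1²)
r_1² = (0.18)² = 0.0324
Numerator = -0.278 − 0.0324 = -0.3104; denominator = 1 − 0.0324 = 0.9676
φ_{22} = -0.3104 / 0.9676 = -0.321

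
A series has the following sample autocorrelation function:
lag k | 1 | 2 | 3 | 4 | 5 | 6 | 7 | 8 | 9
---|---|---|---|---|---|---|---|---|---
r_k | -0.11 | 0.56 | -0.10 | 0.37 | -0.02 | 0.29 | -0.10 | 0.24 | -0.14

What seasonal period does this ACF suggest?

The largest autocorrelation is r_2 = 0.56, with weaker echoes at lags 4 (0.37), 6 (0.29) and 8 (0.24); the remaining lags stay at or below -0.02.
The dominant spike at lag 2 indicates a seasonal period of 2.

2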